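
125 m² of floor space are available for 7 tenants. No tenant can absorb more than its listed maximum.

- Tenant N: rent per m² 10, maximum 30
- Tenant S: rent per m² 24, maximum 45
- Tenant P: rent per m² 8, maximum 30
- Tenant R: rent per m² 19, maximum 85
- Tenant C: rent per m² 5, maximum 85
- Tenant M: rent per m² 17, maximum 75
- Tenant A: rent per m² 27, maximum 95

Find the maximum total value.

Rank by rent per m²: Tenant A 27 > Tenant S 24 > Tenant R 19 > Tenant M 17 > Tenant N 10 > Tenant P 8 > Tenant C 5.
Tenant A: +95 to 95 (cap) → 30 left.
Tenant S has room for 45 but only 30 remain, so it gets 30.
Total = 24×30 + 27×95 = 3285.

3285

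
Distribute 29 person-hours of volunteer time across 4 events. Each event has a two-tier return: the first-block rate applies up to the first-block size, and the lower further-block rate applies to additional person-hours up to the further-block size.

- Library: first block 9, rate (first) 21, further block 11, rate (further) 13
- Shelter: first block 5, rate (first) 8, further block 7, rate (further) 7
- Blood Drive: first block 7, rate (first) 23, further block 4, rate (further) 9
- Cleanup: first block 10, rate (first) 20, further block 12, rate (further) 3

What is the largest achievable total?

589

Order all 8 blocks by rate: Blood Drive/tier1 23 > Library/tier1 21 > Cleanup/tier1 20 > Library/tier2 13 > Blood Drive/tier2 9 > Shelter/tier1 8 > Shelter/tier2 7 > Cleanup/tier2 3.
Fill Blood Drive tier1 block (7 at 23) ; 22 left.
Library/tier1 (21): +9 ; 13 left.
Cleanup/tier1 (20): +10 ; 3 left.
Library/tier2: +3 of 11 at 13; pool empty.
Total = 23×7 + 21×9 + 20×10 + 13×3 = 589.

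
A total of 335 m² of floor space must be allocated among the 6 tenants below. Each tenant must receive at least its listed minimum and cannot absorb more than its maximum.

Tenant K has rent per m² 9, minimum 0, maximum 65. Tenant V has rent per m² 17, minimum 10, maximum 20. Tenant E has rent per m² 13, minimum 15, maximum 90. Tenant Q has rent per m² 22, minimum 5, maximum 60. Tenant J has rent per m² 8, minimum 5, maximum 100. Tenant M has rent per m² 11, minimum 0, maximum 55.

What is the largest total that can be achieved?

Meeting every minimum uses 0+10+15+5+5+0 = 35 m², leaving 300.
Highest rent per m² first: Tenant Q 22 > Tenant V 17 > Tenant E 13 > Tenant M 11 > Tenant K 9 > Tenant J 8.
Tenant Q: +55 to 60 (cap) ; 245 left.
Tenant V takes 10 more to reach its cap of 20 ; 235 left.
Tenant E takes 75 more to reach its cap of 90 ; 160 left.
Tenant M: +55 to 55 (cap) ; 105 left.
Tenant K takes 65 more to reach its cap of 65 ; 40 left.
Only 40 left; Tenant J takes them to reach 45.
Total = 9×65 + 17×20 + 13×90 + 22×60 + 8×45 + 11×55 = 4380.

4380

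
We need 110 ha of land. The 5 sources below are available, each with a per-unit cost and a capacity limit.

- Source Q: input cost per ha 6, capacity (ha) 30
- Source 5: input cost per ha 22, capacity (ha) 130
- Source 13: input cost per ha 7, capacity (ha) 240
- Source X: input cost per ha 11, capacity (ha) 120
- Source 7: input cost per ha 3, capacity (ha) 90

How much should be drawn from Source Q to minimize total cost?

Use sources in increasing cost order.
Source 7 at 3: take all 90 ha ; 20 still needed.
Take 20 from Source Q at 6 to finish.
Source 13, Source X, Source 5: unused.

20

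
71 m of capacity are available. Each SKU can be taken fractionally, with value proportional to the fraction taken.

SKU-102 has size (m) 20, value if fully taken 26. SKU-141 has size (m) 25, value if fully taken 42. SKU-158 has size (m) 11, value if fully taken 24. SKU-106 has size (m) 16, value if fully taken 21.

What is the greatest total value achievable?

111.7

Sort by value density: SKU-158 24/11≈2.18, SKU-141 42/25≈1.68, SKU-106 21/16≈1.31, SKU-102 26/20≈1.3.
SKU-158: take in full, 11 m for value 24 — 60 left.
Take all of SKU-141 (25 m, value 42) — 35 m left.
SKU-106: take in full, 16 m for value 21 — 19 left.
19 m left: a 19/20 share of SKU-102 gives 26×19/20 = 24.7.
Total value = 111.7.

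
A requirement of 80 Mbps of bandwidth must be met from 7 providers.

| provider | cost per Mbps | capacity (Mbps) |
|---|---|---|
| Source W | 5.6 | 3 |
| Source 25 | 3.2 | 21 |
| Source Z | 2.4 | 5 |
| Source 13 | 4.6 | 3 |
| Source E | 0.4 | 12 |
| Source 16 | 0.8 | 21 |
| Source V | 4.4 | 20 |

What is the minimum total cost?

Use providers in increasing cost order.
Source E (0.4): use full 12 ; 68 Mbps to go.
Take 21 from Source 16 at 0.8 ; need 47 more.
Source Z at 2.4: take all 5 Mbps ; 42 still needed.
Take 21 from Source 25 at 3.2 ; need 21 more.
Source V (4.4): use full 20 ; 1 Mbps to go.
Take 1 from Source 13 at 4.6 to finish.
Source W: unused.
Cost = 12×0.4 + 21×0.8 + 5×2.4 + 21×3.2 + 20×4.4 + 1×4.6 = 193.4.

193.4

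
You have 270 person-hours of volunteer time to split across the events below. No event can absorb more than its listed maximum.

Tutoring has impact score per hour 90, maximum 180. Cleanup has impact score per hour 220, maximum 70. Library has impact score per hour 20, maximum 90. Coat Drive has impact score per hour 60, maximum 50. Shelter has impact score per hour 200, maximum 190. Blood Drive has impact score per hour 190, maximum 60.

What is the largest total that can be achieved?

55300

Rank by impact score per hour: Cleanup 220 > Shelter 200 > Blood Drive 190 > Tutoring 90 > Coat Drive 60 > Library 20.
Cleanup takes 70 to reach its cap of 70 — 200 left.
Shelter takes 190 to reach its cap of 190 — 10 left.
Blood Drive: +10 (room for 60) → 10. Pool exhausted.
Total = 220×70 + 200×190 + 190×10 = 55300.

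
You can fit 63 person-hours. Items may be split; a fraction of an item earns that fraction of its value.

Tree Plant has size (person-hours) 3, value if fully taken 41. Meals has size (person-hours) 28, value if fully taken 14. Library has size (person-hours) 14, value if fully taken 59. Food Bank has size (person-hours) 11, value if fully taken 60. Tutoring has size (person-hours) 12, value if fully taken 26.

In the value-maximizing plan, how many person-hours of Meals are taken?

Best value per unit of size first: Tree Plant 41/3≈13.7, Food Bank 60/11≈5.45, Library 59/14≈4.21, Tutoring 26/12≈2.17, Meals 14/28≈0.5.
All 3 person-hours of Tree Plant fit (value 41) ; 60 remain.
Food Bank: take in full, 11 person-hours for value 60 ; 49 left.
Take all of Library (14 person-hours, value 59) ; 35 person-hours left.
All 12 person-hours of Tutoring fit (value 26) ; 23 remain.
Fill the last 23 person-hours with part of Meals: 23/28 of it earns 11.5.

23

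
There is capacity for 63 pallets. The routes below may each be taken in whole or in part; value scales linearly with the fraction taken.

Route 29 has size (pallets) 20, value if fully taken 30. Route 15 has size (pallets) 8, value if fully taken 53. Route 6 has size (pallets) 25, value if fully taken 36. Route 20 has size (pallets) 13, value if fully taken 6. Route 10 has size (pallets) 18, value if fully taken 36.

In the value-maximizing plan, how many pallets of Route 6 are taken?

17

Sort by value density: Route 15 53/8≈6.62, Route 10 36/18≈2, Route 29 30/20≈1.5, Route 6 36/25≈1.44, Route 20 6/13≈0.462.
Take all of Route 15 (8 pallets, value 53) — 55 pallets left.
All 18 pallets of Route 10 fit (value 36) — 37 remain.
Take all of Route 29 (20 pallets, value 30) — 17 pallets left.
17 pallets left: a 17/25 share of Route 6 gives 36×17/25 = 24.48.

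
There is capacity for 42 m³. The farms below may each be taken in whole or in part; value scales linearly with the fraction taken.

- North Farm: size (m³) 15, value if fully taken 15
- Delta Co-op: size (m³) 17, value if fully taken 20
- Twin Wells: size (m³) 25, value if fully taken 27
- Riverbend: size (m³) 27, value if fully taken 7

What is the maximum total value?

Sort by value density: Delta Co-op 20/17≈1.18, Twin Wells 27/25≈1.08, North Farm 15/15≈1, Riverbend 7/27≈0.259.
Take all of Delta Co-op (17 m³, value 20) — 25 m³ left.
Take all of Twin Wells (25 m³, value 27) — 0 m³ left.
Total value = 47.

47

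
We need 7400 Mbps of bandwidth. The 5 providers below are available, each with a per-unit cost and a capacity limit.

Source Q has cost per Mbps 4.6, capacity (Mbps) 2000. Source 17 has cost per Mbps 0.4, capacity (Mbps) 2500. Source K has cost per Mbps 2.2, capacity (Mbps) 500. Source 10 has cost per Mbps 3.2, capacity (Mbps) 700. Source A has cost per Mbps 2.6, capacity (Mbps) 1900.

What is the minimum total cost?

Fill from the cheapest provider first.
Source 17 at 0.4: take all 2500 Mbps — 4900 still needed.
Source K at 2.2: take all 500 Mbps — 4400 still needed.
Take 1900 from Source A at 2.6 — need 2500 more.
Take 700 from Source 10 at 3.2 — need 1800 more.
Source Q at 4.6: take 1800 of its 2000 — requirement met.
Cost = 2500×0.4 + 500×2.2 + 1900×2.6 + 700×3.2 + 1800×4.6 = 17560.

17560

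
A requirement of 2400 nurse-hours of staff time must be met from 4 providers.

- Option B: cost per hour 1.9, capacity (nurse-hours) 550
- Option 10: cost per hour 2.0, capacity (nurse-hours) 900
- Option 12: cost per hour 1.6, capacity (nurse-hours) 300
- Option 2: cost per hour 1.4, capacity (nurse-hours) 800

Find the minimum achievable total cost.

4145

Cheapest first:
Option 2 at 1.4: take all 800 nurse-hours — 1600 still needed.
Option 12 at 1.6: take all 300 nurse-hours — 1300 still needed.
Take 550 from Option B at 1.9 — need 750 more.
Option 10 (2.0): take the remaining 750 — done.
Cost = 800×1.4 + 300×1.6 + 550×1.9 + 750×2.0 = 4145.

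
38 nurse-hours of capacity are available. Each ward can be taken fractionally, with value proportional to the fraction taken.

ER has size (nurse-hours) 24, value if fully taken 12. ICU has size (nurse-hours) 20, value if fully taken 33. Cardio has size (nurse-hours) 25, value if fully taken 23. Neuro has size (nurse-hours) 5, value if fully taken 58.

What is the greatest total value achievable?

102.96

Sort by value density: Neuro 58/5≈11.6, ICU 33/20≈1.65, Cardio 23/25≈0.92, ER 12/24≈0.5.
Neuro: take in full, 5 nurse-hours for value 58 — 33 left.
Take all of ICU (20 nurse-hours, value 33) — 13 nurse-hours left.
13 nurse-hours left: a 13/25 share of Cardio gives 23×13/25 = 11.96.
Total value = 102.96.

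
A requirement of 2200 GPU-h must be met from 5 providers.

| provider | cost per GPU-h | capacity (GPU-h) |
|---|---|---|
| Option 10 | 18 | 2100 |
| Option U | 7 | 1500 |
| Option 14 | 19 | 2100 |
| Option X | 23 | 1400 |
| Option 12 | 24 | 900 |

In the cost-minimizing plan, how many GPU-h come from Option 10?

Fill from the cheapest provider first.
Take 1500 from Option U at 7 — need 700 more.
Option 10 at 18: take 700 of its 2100 — requirement met.
Option 14, Option X, Option 12: unused.

700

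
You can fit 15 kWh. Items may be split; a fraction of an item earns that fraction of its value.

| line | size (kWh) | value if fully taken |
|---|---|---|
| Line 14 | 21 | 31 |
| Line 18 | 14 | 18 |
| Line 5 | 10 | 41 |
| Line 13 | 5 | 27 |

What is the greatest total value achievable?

68

Rank by value-to-size ratio: Line 13 27/5≈5.4, Line 5 41/10≈4.1, Line 14 31/21≈1.48, Line 18 18/14≈1.29.
Take all of Line 13 (5 kWh, value 27) ; 10 kWh left.
All 10 kWh of Line 5 fit (value 41) ; 0 remain.
Total value = 68.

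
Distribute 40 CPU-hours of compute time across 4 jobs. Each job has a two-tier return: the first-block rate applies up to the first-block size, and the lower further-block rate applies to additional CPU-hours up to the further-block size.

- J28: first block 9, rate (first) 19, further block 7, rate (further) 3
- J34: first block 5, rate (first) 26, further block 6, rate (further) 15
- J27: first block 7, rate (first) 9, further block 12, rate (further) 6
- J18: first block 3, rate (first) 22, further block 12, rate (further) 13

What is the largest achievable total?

Rank every tier by rate: J34/T1 26 > J18/T1 22 > J28/T1 19 > J34/T2 15 > J18/T2 13 > J27/T1 9 > J27/T2 6 > J28/T2 3.
Fill J34 T1 block (5 at 26) — 35 left.
J18/T1 (22): +3 — 32 left.
J28 T1 at 19: fill all 9 — 23 left.
J34 T2 at 15: fill all 6 — 17 left.
Fill J18 T2 block (12 at 13) — 5 left.
5 remain; put them into J27 T1 at 9.
Total = 26×5 + 22×3 + 19×9 + 15×6 + 13×12 + 9×5 = 658.

658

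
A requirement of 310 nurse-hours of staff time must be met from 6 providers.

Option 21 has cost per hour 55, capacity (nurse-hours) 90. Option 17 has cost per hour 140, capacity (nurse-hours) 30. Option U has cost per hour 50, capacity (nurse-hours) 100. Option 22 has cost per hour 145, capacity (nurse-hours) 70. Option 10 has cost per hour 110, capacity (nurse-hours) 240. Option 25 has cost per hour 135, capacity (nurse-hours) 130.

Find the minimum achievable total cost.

Cheapest first:
Option U (50): use full 100 — 210 nurse-hours to go.
Option 21 (55): use full 90 — 120 nurse-hours to go.
Take 120 from Option 10 at 110 to finish.
Option 25, Option 17, Option 22: unused.
Cost = 100×50 + 90×55 + 120×110 = 23150.

23150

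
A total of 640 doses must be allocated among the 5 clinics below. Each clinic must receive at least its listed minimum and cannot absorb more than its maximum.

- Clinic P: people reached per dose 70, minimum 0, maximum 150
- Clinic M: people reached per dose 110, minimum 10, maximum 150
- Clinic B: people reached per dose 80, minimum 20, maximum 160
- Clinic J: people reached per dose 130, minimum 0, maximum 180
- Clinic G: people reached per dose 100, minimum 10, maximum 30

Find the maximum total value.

Meeting every minimum uses 0+10+20+0+10 = 40 doses, leaving 600.
Highest people reached per dose first: Clinic J 130 > Clinic M 110 > Clinic G 100 > Clinic B 80 > Clinic P 70.
Give Clinic J 180 more to hit its cap of 180 → 420 left.
Give Clinic M 140 more to hit its cap of 150 → 280 left.
Clinic G: +20 to 30 (cap) → 260 left.
Clinic B: +140 to 160 (cap) → 120 left.
Clinic P: +120 (room for 150) → 120. Pool exhausted.
Total = 70×120 + 110×150 + 80×160 + 130×180 + 100×30 = 64100.

64100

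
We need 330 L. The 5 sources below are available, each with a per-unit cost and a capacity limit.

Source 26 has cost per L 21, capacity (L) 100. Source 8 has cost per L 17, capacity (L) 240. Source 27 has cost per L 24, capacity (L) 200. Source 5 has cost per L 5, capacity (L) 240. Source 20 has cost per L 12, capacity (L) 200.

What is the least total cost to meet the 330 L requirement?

Cheapest first:
Source 5 at 5: take all 240 L ; 90 still needed.
Source 20 (12): take the remaining 90 ; done.
Source 8, Source 26, Source 27: unused.
Cost = 240×5 + 90×12 = 2280.

2280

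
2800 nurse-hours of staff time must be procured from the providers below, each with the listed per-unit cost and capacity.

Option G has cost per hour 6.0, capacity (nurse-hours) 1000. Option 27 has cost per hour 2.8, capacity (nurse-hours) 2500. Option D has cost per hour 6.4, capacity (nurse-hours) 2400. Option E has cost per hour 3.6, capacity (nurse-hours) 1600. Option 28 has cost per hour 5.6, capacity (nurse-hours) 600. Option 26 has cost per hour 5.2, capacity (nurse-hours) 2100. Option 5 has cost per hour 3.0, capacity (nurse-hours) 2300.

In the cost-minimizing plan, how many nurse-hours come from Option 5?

Fill from the cheapest provider first.
Take 2500 from Option 27 at 2.8 → need 300 more.
Option 5 (3.0): take the remaining 300 → done.
Option E, Option 26, Option 28, Option G, Option D: unused.

300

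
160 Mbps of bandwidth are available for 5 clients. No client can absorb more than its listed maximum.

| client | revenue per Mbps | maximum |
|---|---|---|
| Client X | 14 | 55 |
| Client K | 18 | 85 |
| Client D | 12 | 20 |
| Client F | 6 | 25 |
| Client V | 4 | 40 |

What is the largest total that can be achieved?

2540

Highest revenue per Mbps first: Client K 18 > Client X 14 > Client D 12 > Client F 6 > Client V 4.
Client K: +85 to 85 (cap) — 75 left.
Give Client X 55 to hit its cap of 55 — 20 left.
Client D takes 20 to reach its cap of 20 — 0 left.
Total = 14×55 + 18×85 + 12×20 = 2540.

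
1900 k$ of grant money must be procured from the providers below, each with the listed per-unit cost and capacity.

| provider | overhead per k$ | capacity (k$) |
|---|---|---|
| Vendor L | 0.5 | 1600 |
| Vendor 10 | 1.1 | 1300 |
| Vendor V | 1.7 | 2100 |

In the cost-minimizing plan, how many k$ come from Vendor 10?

Use providers in increasing cost order.
Vendor L at 0.5: take all 1600 k$ ; 300 still needed.
Take 300 from Vendor 10 at 1.1 to finish.
Vendor V: unused.

300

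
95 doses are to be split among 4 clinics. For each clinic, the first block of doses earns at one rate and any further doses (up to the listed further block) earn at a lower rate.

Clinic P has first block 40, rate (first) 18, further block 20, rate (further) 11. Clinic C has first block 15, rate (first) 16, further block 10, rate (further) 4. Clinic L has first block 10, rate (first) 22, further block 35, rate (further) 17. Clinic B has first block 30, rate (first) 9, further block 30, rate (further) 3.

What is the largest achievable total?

1695

Rank every tier by rate: Clinic L/T1 22 > Clinic P/T1 18 > Clinic L/T2 17 > Clinic C/T1 16 > Clinic P/T2 11 > Clinic B/T1 9 > Clinic C/T2 4 > Clinic B/T2 3.
Fill Clinic L T1 block (10 at 22) → 85 left.
Fill Clinic P T1 block (40 at 18) → 45 left.
Clinic L/T2 (17): +35 → 10 left.
Clinic C T1 at 16: only 10 left, fill 10.
Total = 22×10 + 18×40 + 17×35 + 16×10 = 1695.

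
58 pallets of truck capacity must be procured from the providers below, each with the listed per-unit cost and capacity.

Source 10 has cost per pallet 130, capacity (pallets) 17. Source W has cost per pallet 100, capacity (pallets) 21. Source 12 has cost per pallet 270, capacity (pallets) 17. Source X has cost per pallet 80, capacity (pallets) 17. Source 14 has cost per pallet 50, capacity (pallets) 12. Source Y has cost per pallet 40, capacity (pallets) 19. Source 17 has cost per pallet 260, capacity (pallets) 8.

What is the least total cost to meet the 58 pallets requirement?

Cheapest first:
Source Y (40): use full 19 → 39 pallets to go.
Take 12 from Source 14 at 50 → need 27 more.
Take 17 from Source X at 80 → need 10 more.
Source W (100): take the remaining 10 → done.
Source 10, Source 17, Source 12: unused.
Cost = 19×40 + 12×50 + 17×80 + 10×100 = 3720.

3720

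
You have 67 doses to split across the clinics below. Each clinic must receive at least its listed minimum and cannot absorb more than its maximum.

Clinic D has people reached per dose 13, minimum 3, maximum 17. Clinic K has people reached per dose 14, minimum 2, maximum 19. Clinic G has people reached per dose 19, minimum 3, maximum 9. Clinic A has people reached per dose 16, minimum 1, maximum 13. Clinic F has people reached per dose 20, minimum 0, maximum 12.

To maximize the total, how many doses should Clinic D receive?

14

Meeting every minimum uses 3+2+3+1+0 = 9 doses, leaving 58.
Highest people reached per dose first: Clinic F 20 > Clinic G 19 > Clinic A 16 > Clinic K 14 > Clinic D 13.
Give Clinic F 12 more to hit its cap of 12 → 46 left.
Give Clinic G 6 more to hit its cap of 9 → 40 left.
Clinic A: +12 to 13 (cap) → 28 left.
Give Clinic K 17 more to hit its cap of 19 → 11 left.
Only 11 left; Clinic D takes them to reach 14.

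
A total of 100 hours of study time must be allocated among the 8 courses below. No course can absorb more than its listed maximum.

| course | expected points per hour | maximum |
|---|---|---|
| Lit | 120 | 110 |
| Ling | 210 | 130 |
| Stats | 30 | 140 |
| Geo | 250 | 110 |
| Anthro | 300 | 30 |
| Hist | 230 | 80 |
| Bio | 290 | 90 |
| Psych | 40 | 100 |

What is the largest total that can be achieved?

29300

Order the courses by expected points per hour: Anthro 300 > Bio 290 > Geo 250 > Hist 230 > Ling 210 > Lit 120 > Psych 40 > Stats 30.
Give Anthro 30 to hit its cap of 30 — 70 left.
Bio has room for 90 but only 70 remain, so it gets 70.
Total = 300×30 + 290×70 = 29300.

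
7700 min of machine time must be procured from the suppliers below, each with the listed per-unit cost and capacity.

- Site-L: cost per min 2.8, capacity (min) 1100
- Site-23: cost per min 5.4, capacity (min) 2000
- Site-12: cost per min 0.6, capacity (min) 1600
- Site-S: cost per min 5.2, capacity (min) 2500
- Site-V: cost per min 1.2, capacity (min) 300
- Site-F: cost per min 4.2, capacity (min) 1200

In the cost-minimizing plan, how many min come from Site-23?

Cheapest first:
Site-12 (0.6): use full 1600 → 6100 min to go.
Site-V (1.2): use full 300 → 5800 min to go.
Site-L (2.8): use full 1100 → 4700 min to go.
Take 1200 from Site-F at 4.2 → need 3500 more.
Site-S (5.2): use full 2500 → 1000 min to go.
Take 1000 from Site-23 at 5.4 to finish.

1000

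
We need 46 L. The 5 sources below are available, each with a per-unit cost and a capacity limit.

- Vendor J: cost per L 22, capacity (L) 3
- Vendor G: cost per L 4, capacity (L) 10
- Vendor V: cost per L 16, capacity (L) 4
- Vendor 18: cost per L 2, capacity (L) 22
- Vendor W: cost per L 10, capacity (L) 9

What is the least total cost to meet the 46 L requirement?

Use sources in increasing cost order.
Vendor 18 (2): use full 22 ; 24 L to go.
Vendor G at 4: take all 10 L ; 14 still needed.
Take 9 from Vendor W at 10 ; need 5 more.
Vendor V at 16: take all 4 L ; 1 still needed.
Vendor J (22): take the remaining 1 ; done.
Cost = 22×2 + 10×4 + 9×10 + 4×16 + 1×22 = 260.

260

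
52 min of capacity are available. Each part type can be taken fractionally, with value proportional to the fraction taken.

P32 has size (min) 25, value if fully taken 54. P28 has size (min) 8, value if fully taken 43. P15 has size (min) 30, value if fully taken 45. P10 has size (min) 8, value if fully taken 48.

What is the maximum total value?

Best value per unit of size first: P10 48/8≈6, P28 43/8≈5.38, P32 54/25≈2.16, P15 45/30≈1.5.
Take all of P10 (8 min, value 48) ; 44 min left.
P28: take in full, 8 min for value 43 ; 36 left.
P32: take in full, 25 min for value 54 ; 11 left.
11 min left: a 11/30 share of P15 gives 45×11/30 = 16.5.
Total value = 161.5.

161.5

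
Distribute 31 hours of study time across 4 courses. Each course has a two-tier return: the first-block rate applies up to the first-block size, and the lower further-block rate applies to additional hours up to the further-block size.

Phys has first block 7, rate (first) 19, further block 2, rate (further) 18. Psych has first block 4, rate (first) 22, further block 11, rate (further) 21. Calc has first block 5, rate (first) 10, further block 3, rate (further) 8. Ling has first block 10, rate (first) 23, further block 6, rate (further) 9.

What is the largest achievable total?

Order all 8 blocks by rate: Ling/tier1 23 > Psych/tier1 22 > Psych/tier2 21 > Phys/tier1 19 > Phys/tier2 18 > Calc/tier1 10 > Ling/tier2 9 > Calc/tier2 8.
Ling tier1 at 23: fill all 10 — 21 left.
Psych/tier1 (22): +4 — 17 left.
Psych tier2 at 21: fill all 11 — 6 left.
Phys tier1 at 19: only 6 left, fill 6.
Total = 23×10 + 22×4 + 21×11 + 19×6 = 663.

663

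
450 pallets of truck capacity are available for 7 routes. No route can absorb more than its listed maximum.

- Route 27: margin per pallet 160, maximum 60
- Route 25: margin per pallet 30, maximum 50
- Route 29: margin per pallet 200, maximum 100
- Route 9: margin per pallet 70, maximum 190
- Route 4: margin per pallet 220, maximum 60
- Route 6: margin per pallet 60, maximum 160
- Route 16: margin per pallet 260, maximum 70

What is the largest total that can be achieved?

Order the routes by margin per pallet: Route 16 260 > Route 4 220 > Route 29 200 > Route 27 160 > Route 9 70 > Route 6 60 > Route 25 30.
Route 16: +70 to 70 (cap) ; 380 left.
Route 4 takes 60 to reach its cap of 60 ; 320 left.
Route 29 takes 100 to reach its cap of 100 ; 220 left.
Route 27 takes 60 to reach its cap of 60 ; 160 left.
Route 9: +160 (room for 190) → 160. Pool exhausted.
Total = 160×60 + 200×100 + 70×160 + 220×60 + 260×70 = 72200.

72200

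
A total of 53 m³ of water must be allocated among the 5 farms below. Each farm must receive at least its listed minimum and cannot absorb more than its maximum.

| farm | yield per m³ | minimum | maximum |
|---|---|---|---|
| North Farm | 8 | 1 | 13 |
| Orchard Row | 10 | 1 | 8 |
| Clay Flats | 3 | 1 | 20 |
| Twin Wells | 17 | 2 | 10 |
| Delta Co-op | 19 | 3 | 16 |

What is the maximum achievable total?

Meeting every minimum uses 1+1+1+2+3 = 8 m³, leaving 45.
Highest yield per m³ first: Delta Co-op 19 > Twin Wells 17 > Orchard Row 10 > North Farm 8 > Clay Flats 3.
Delta Co-op: +13 to 16 (cap) → 32 left.
Twin Wells: +8 to 10 (cap) → 24 left.
Give Orchard Row 7 more to hit its cap of 8 → 17 left.
North Farm takes 12 more to reach its cap of 13 → 5 left.
Only 5 left; Clay Flats takes them to reach 6.
Total = 8×13 + 10×8 + 3×6 + 17×10 + 19×16 = 676.

676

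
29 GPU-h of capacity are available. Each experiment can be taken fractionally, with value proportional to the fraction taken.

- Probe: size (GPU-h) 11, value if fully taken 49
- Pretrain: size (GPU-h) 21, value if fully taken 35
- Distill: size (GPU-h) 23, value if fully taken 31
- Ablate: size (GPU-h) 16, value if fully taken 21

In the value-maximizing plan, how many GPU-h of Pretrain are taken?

Sort by value density: Probe 49/11≈4.45, Pretrain 35/21≈1.67, Distill 31/23≈1.35, Ablate 21/16≈1.31.
Probe: take in full, 11 GPU-h for value 49 ; 18 left.
Fill the last 18 GPU-h with part of Pretrain: 18/21 of it earns 30.

18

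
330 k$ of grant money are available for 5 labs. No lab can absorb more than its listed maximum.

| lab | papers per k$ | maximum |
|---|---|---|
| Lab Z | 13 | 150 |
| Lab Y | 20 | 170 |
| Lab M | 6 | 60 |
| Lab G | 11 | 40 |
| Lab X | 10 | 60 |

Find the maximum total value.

5460

Highest papers per k$ first: Lab Y 20 > Lab Z 13 > Lab G 11 > Lab X 10 > Lab M 6.
Give Lab Y 170 to hit its cap of 170 — 160 left.
Give Lab Z 150 to hit its cap of 150 — 10 left.
Lab G: +10 (room for 40) → 10. Pool exhausted.
Total = 13×150 + 20×170 + 11×10 = 5460.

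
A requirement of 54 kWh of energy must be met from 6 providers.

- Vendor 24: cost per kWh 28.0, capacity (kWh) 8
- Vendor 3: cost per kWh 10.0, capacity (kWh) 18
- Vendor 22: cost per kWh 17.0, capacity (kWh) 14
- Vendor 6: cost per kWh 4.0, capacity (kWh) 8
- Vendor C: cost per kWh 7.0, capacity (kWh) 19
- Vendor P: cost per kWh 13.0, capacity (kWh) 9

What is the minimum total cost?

462

Fill from the cheapest provider first.
Vendor 6 (4.0): use full 8 — 46 kWh to go.
Vendor C at 7.0: take all 19 kWh — 27 still needed.
Vendor 3 (10.0): use full 18 — 9 kWh to go.
Vendor P (13.0): use full 9 — 0 kWh to go.
Vendor 22, Vendor 24: unused.
Cost = 8×4.0 + 19×7.0 + 18×10.0 + 9×13.0 = 462.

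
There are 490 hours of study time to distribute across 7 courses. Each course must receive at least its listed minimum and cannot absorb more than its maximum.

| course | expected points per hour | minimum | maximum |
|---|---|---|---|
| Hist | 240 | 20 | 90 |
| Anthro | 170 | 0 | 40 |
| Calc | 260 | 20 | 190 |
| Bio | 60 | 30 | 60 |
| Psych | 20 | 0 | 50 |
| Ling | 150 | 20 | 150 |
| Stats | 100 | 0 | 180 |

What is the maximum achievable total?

Meeting every minimum uses 20+0+20+30+0+20+0 = 90 hours, leaving 400.
Order the courses by expected points per hour: Calc 260 > Hist 240 > Anthro 170 > Ling 150 > Stats 100 > Bio 60 > Psych 20.
Give Calc 170 more to hit its cap of 190 ; 230 left.
Give Hist 70 more to hit its cap of 90 ; 160 left.
Anthro: +40 to 40 (cap) ; 120 left.
Only 120 left; Ling takes them to reach 140.
Total = 240×90 + 170×40 + 260×190 + 60×30 + 150×140 = 100600.

100600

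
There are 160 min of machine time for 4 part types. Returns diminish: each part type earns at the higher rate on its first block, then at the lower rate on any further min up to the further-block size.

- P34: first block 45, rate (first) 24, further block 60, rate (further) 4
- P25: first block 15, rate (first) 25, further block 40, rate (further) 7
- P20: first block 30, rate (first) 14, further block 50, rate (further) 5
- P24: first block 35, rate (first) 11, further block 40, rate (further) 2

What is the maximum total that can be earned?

Order all 8 blocks by rate: P25/tier1 25 > P34/tier1 24 > P20/tier1 14 > P24/tier1 11 > P25/tier2 7 > P20/tier2 5 > P34/tier2 4 > P24/tier2 2.
P25/tier1 (25): +15 — 145 left.
P34/tier1 (24): +45 — 100 left.
Fill P20 tier1 block (30 at 14) — 70 left.
Fill P24 tier1 block (35 at 11) — 35 left.
P25 tier2 at 7: only 35 left, fill 35.
Total = 25×15 + 24×45 + 14×30 + 11×35 + 7×35 = 2505.

2505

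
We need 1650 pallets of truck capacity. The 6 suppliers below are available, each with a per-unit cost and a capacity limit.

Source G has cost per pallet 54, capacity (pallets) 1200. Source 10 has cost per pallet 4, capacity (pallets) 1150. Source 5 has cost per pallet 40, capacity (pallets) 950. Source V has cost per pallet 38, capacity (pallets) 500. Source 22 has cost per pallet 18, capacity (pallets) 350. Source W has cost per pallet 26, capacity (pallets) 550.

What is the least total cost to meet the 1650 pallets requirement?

Fill from the cheapest supplier first.
Source 10 at 4: take all 1150 pallets → 500 still needed.
Source 22 at 18: take all 350 pallets → 150 still needed.
Source W at 26: take 150 of its 550 → requirement met.
Source V, Source 5, Source G: unused.
Cost = 1150×4 + 350×18 + 150×26 = 14800.

14800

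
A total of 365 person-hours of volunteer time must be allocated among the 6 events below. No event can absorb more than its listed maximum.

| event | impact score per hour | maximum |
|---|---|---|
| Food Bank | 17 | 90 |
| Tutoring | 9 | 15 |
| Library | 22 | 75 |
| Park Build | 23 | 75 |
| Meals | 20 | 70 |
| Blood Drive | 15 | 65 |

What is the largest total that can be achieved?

7130

Highest impact score per hour first: Park Build 23 > Library 22 > Meals 20 > Food Bank 17 > Blood Drive 15 > Tutoring 9.
Give Park Build 75 to hit its cap of 75 → 290 left.
Library takes 75 to reach its cap of 75 → 215 left.
Give Meals 70 to hit its cap of 70 → 145 left.
Food Bank: +90 to 90 (cap) → 55 left.
Blood Drive has room for 65 but only 55 remain, so it gets 55.
Total = 17×90 + 22×75 + 23×75 + 20×70 + 15×55 = 7130.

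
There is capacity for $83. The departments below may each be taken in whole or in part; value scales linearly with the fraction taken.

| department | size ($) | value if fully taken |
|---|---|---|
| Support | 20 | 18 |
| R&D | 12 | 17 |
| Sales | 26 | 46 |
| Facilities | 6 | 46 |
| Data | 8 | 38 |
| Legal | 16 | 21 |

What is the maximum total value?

181.5

Best value per unit of size first: Facilities 46/6≈7.67, Data 38/8≈4.75, Sales 46/26≈1.77, R&D 17/12≈1.42, Legal 21/16≈1.31, Support 18/20≈0.9.
Facilities: take in full, 6 $ for value 46 ; 77 left.
Data: take in full, 8 $ for value 38 ; 69 left.
Take all of Sales (26 $, value 46) ; 43 $ left.
Take all of R&D (12 $, value 17) ; 31 $ left.
Take all of Legal (16 $, value 21) ; 15 $ left.
Fill the last 15 $ with part of Support: 15/20 of it earns 13.5.
Total value = 181.5.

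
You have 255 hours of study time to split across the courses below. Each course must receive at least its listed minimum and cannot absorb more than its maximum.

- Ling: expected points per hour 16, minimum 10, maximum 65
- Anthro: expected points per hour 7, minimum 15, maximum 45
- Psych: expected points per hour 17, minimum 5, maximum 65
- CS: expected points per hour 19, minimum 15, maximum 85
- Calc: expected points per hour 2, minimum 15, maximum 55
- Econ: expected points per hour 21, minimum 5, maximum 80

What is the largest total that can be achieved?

Meeting every minimum uses 10+15+5+15+15+5 = 65 hours, leaving 190.
Order the courses by expected points per hour: Econ 21 > CS 19 > Psych 17 > Ling 16 > Anthro 7 > Calc 2.
Econ takes 75 more to reach its cap of 80 → 115 left.
CS: +70 to 85 (cap) → 45 left.
Psych has room for 60 more but only 45 remain, so it gets 50.
Total = 16×10 + 7×15 + 17×50 + 19×85 + 2×15 + 21×80 = 4440.

4440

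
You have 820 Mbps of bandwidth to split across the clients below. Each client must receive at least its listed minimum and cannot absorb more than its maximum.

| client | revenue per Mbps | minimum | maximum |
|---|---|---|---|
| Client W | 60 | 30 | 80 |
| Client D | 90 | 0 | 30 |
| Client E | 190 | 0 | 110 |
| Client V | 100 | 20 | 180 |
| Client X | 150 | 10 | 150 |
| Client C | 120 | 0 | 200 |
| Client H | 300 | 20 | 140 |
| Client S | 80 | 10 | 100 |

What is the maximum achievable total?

130000

Meeting every minimum uses 30+0+0+20+10+0+20+10 = 90 Mbps, leaving 730.
Highest revenue per Mbps first: Client H 300 > Client E 190 > Client X 150 > Client C 120 > Client V 100 > Client D 90 > Client S 80 > Client W 60.
Give Client H 120 more to hit its cap of 140 — 610 left.
Client E takes 110 more to reach its cap of 110 — 500 left.
Give Client X 140 more to hit its cap of 150 — 360 left.
Give Client C 200 more to hit its cap of 200 — 160 left.
Give Client V 160 more to hit its cap of 180 — 0 left.
Total = 60×30 + 190×110 + 100×180 + 150×150 + 120×200 + 300×140 + 80×10 = 130000.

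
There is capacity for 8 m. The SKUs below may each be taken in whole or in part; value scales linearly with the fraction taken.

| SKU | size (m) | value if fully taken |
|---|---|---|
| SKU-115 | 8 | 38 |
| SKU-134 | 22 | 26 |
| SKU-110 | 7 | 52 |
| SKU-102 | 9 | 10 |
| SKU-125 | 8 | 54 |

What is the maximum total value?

58.75

Best value per unit of size first: SKU-110 52/7≈7.43, SKU-125 54/8≈6.75, SKU-115 38/8≈4.75, SKU-134 26/22≈1.18, SKU-102 10/9≈1.11.
SKU-110: take in full, 7 m for value 52 ; 1 left.
1 m left: a 1/8 share of SKU-125 gives 54×1/8 = 6.75.
Total value = 58.75.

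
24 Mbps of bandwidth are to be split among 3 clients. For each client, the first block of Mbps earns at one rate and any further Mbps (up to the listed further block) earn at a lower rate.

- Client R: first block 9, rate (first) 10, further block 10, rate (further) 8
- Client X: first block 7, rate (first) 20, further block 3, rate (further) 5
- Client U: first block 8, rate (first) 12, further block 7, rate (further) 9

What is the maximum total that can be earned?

Rank every tier by rate: Client X/T1 20 > Client U/T1 12 > Client R/T1 10 > Client U/T2 9 > Client R/T2 8 > Client X/T2 5.
Client X/T1 (20): +7 ; 17 left.
Fill Client U T1 block (8 at 12) ; 9 left.
Client R/T1 (10): +9 ; 0 left.
Total = 20×7 + 12×8 + 10×9 = 326.

326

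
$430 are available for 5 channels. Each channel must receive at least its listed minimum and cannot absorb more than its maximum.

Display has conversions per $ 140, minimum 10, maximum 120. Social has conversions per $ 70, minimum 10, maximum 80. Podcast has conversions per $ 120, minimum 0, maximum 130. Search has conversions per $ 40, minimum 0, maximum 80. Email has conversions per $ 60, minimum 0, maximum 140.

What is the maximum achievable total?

44000

Meeting every minimum uses 10+10+0+0+0 = 20 $, leaving 410.
Order the channels by conversions per $: Display 140 > Podcast 120 > Social 70 > Email 60 > Search 40.
Display takes 110 more to reach its cap of 120 — 300 left.
Give Podcast 130 more to hit its cap of 130 — 170 left.
Give Social 70 more to hit its cap of 80 — 100 left.
Email has room for 140 more but only 100 remain, so it gets 100.
Total = 140×120 + 70×80 + 120×130 + 60×100 = 44000.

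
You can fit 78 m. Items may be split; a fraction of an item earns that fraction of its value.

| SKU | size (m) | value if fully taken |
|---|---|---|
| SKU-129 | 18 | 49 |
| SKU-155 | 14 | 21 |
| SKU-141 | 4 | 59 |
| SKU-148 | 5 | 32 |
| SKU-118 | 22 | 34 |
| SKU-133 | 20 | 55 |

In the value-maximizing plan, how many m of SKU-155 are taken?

9

Best value per unit of size first: SKU-141 59/4≈14.8, SKU-148 32/5≈6.4, SKU-133 55/20≈2.75, SKU-129 49/18≈2.72, SKU-118 34/22≈1.55, SKU-155 21/14≈1.5.
Take all of SKU-141 (4 m, value 59) → 74 m left.
All 5 m of SKU-148 fit (value 32) → 69 remain.
Take all of SKU-133 (20 m, value 55) → 49 m left.
All 18 m of SKU-129 fit (value 49) → 31 remain.
SKU-118: take in full, 22 m for value 34 → 9 left.
Fill the last 9 m with part of SKU-155: 9/14 of it earns 13.5.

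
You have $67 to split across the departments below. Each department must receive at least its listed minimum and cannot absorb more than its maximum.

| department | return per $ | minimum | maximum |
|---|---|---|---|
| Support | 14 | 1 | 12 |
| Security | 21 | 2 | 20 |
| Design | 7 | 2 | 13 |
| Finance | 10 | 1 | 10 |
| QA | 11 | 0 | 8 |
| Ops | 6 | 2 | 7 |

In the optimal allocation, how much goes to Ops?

Meeting every minimum uses 1+2+2+1+0+2 = 8 $, leaving 59.
Highest return per $ first: Security 21 > Support 14 > QA 11 > Finance 10 > Design 7 > Ops 6.
Security takes 18 more to reach its cap of 20 ; 41 left.
Support takes 11 more to reach its cap of 12 ; 30 left.
QA: +8 to 8 (cap) ; 22 left.
Finance: +9 to 10 (cap) ; 13 left.
Give Design 11 more to hit its cap of 13 ; 2 left.
Only 2 left; Ops takes them to reach 4.

4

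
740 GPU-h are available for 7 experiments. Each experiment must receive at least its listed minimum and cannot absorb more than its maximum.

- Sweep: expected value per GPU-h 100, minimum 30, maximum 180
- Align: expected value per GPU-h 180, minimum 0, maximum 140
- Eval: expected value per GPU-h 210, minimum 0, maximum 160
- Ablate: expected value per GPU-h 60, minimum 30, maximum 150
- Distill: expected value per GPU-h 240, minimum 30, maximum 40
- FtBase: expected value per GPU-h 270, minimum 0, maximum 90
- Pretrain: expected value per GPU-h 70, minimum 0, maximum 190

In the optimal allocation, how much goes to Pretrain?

100

Meeting every minimum uses 30+0+0+30+30+0+0 = 90 GPU-h, leaving 650.
Highest expected value per GPU-h first: FtBase 270 > Distill 240 > Eval 210 > Align 180 > Sweep 100 > Pretrain 70 > Ablate 60.
FtBase: +90 to 90 (cap) → 560 left.
Distill: +10 to 40 (cap) → 550 left.
Eval takes 160 more to reach its cap of 160 → 390 left.
Give Align 140 more to hit its cap of 140 → 250 left.
Give Sweep 150 more to hit its cap of 180 → 100 left.
Pretrain: +100 (room for 190) → 100. Pool exhausted.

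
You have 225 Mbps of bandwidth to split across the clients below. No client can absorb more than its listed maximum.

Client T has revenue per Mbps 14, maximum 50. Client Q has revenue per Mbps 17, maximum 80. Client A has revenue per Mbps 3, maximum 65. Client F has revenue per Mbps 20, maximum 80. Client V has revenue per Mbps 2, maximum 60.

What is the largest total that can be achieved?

Rank by revenue per Mbps: Client F 20 > Client Q 17 > Client T 14 > Client A 3 > Client V 2.
Client F: +80 to 80 (cap) — 145 left.
Client Q: +80 to 80 (cap) — 65 left.
Client T takes 50 to reach its cap of 50 — 15 left.
Client A has room for 65 but only 15 remain, so it gets 15.
Total = 14×50 + 17×80 + 3×15 + 20×80 = 3705.

3705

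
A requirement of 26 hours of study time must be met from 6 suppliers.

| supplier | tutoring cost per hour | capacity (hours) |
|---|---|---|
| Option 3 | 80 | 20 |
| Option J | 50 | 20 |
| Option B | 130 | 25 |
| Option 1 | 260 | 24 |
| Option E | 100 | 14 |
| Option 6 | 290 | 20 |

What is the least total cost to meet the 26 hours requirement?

1480

Fill from the cheapest supplier first.
Option J (50): use full 20 — 6 hours to go.
Option 3 at 80: take 6 of its 20 — requirement met.
Option E, Option B, Option 1, Option 6: unused.
Cost = 20×50 + 6×80 = 1480.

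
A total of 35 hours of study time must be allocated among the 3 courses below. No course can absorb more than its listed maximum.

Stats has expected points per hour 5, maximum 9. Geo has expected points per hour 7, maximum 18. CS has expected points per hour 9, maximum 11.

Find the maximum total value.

Rank by expected points per hour: CS 9 > Geo 7 > Stats 5.
CS takes 11 to reach its cap of 11 → 24 left.
Geo: +18 to 18 (cap) → 6 left.
Stats: +6 (room for 9) → 6. Pool exhausted.
Total = 5×6 + 7×18 + 9×11 = 255.

255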